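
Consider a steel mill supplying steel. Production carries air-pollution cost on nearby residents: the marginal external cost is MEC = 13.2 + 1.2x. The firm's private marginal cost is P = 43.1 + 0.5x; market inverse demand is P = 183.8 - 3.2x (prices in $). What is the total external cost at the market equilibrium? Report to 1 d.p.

Market equilibrium (private): 43.1 + 0.5x = 183.8 - 3.2x → x_m = 38.0270.
Total external cost = ∫₀^{x_m} (13.2 + 1.2x) dx = 13.2×38.0270 + ½×1.2×38.0270² = 1369.5880.

$1369.6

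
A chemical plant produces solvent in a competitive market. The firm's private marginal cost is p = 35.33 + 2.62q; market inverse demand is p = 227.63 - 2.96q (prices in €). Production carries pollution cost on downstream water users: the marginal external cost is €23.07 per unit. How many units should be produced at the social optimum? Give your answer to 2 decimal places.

q* = 30.33

Social marginal cost = private MC + MEC = 58.40 + 2.62q.
Set SMC = demand: 58.40 + 2.62q = 227.63 - 2.96q → q* = 30.3280.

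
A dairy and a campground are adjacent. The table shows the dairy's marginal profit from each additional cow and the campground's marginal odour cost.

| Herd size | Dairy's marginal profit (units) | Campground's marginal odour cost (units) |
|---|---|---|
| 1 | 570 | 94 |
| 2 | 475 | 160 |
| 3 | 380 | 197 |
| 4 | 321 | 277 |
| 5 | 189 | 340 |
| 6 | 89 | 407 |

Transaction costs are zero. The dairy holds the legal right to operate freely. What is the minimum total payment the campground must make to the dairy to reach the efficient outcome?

278

Left alone the dairy would choose level 6 (marginal profit stays positive).
Efficient level: k* = 4 (marginal profit ≥ marginal odour cost through 4).
The campground must at least cover the dairy's forgone profit from cutting 6→4: 189 + 89 = 278.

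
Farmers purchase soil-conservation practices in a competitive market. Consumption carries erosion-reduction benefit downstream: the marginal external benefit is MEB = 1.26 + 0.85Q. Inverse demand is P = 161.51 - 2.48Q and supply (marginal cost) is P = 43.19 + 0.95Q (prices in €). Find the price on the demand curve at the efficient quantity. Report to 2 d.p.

P = €46.56

Social marginal benefit = demand + MEB = 162.77 - 1.63Q.
Set SMB = MC: 162.77 - 1.63Q = 43.19 + 0.95Q → Q* = 46.3488.
Consumer price on the demand curve at Q*: 161.51 − 2.48×46.3488 = 46.5650.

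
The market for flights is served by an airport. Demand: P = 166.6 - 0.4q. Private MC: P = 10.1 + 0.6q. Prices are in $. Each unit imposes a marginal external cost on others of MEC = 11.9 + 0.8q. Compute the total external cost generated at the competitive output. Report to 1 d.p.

$11659.3

Market equilibrium (private): 10.1 + 0.6q = 166.6 - 0.4q → q_m = 156.5000.
Total external cost = ∫₀^{q_m} (11.9 + 0.8q) dq = 11.9×156.5000 + ½×0.8×156.5000² = 11659.2500.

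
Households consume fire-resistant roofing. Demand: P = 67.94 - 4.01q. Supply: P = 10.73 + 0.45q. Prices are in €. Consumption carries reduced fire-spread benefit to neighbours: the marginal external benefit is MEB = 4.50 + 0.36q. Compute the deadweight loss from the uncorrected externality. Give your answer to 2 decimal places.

DWL = €10.14

Market equilibrium (private): 10.73 + 0.45q = 67.94 - 4.01q → q_m = 12.8274.
Social marginal benefit = demand + MEB = 72.44 - 3.65q.
Set SMB = MC: 72.44 - 3.65q = 10.73 + 0.45q → q* = 15.0512.
Between q* and q_m the wedge SMB − MC runs linearly from 0 to MEB(q_m), so the loss is a triangle.
DWL = ½ × 2.2238 × 9.1178 = 10.1381.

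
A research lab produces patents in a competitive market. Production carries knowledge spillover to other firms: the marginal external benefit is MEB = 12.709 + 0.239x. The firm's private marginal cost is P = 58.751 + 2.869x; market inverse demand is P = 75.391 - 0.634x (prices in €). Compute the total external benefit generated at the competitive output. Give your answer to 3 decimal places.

€63.067

Market equilibrium (private): 58.751 + 2.869x = 75.391 - 0.634x → x_m = 4.7502.
Total external benefit = ∫₀^{x_m} (12.709 + 0.239x) dx = 12.709×4.7502 + ½×0.239×4.7502² = 63.0667.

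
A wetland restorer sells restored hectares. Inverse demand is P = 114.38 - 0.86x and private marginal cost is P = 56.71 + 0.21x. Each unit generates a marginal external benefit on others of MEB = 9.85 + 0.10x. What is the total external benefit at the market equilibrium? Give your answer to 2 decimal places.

Market equilibrium (private): 56.71 + 0.21x = 114.38 - 0.86x → x_m = 53.8972.
Total external benefit = ∫₀^{x_m} (9.85 + 0.10x) dx = 9.85×53.8972 + ½×0.10×53.8972² = 676.1328.

676.13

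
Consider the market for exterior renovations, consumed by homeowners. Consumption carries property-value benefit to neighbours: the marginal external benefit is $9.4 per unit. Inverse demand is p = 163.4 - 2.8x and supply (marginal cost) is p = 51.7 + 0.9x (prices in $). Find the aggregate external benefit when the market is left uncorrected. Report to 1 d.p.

$283.8

Market equilibrium (private): 51.7 + 0.9x = 163.4 - 2.8x → x_m = 30.1892.
Total external benefit = MEB × x_m = 9.4 × 30.1892 = 283.7785.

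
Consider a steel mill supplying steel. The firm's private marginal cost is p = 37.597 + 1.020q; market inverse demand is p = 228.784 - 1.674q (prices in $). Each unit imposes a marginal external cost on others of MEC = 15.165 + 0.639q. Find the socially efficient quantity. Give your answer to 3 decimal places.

Social marginal cost = private MC + MEC = 52.762 + 1.659q.
Set SMC = demand: 52.762 + 1.659q = 228.784 - 1.674q → q* = 52.8119.

q* = 52.812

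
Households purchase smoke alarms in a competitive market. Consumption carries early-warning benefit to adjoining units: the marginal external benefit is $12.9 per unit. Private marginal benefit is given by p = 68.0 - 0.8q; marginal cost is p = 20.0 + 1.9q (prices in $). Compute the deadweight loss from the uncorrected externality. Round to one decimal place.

Market equilibrium (private): 20.0 + 1.9q = 68.0 - 0.8q → q_m = 17.7778.
Social marginal benefit = demand + MEB = 80.9 - 0.8q.
Set SMB = MC: 80.9 - 0.8q = 20.0 + 1.9q → q* = 22.5556.
The loss is the area between SMB and MC from q* to q_m; with linear curves that's a triangle of height MEB(q_m).
DWL = ½ × 4.7778 × 12.9000 = 30.8168.

DWL = $30.8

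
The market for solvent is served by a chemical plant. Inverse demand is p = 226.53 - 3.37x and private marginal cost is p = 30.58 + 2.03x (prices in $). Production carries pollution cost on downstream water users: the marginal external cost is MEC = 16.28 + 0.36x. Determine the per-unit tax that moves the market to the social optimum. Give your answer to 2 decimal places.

tax = $27.51 per unit

Social marginal cost = private MC + MEC = 46.86 + 2.39x.
Set SMC = demand: 46.86 + 2.39x = 226.53 - 3.37x → x* = 31.1927.
The Pigouvian tax equals MEC at x*: 16.28 + 0.36×31.1927 = 27.5094.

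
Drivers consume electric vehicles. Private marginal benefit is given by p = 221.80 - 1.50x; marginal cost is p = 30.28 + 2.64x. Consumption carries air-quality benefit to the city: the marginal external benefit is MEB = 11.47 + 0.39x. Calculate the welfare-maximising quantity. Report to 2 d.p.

x* = 54.13

Social marginal benefit = demand + MEB = 233.27 - 1.11x.
Set SMB = MC: 233.27 - 1.11x = 30.28 + 2.64x → x* = 54.1307.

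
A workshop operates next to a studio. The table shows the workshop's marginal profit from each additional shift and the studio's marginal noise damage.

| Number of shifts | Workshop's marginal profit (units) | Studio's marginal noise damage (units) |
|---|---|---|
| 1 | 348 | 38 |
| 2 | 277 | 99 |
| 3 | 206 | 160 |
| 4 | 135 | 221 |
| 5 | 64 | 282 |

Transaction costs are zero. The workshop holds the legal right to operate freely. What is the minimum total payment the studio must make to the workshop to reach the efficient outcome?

Left alone the workshop would choose level 5 (marginal profit stays positive).
Efficient level: k* = 3 (marginal profit ≥ marginal noise damage through 3).
The studio must at least cover the workshop's forgone profit from cutting 5→3: 135 + 64 = 199.

199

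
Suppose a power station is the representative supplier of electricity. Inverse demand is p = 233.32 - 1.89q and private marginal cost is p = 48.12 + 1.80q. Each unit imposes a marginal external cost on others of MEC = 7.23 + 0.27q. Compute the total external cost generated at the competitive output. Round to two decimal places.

Market equilibrium (private): 48.12 + 1.80q = 233.32 - 1.89q → q_m = 50.1897.
Total external cost = ∫₀^{q_m} (7.23 + 0.27q) dq = 7.23×50.1897 + ½×0.27×50.1897² = 702.9373.

702.94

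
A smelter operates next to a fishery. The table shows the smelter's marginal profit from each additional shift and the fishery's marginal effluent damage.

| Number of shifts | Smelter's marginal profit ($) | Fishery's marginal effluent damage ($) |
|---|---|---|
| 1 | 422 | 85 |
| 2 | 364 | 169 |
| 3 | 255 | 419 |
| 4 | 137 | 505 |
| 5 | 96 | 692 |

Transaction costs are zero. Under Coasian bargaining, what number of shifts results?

Bargaining reaches the level where marginal profit last exceeds marginal effluent damage.
That holds through level 2 (364 ≥ 169) but not at 3 (255 < 419).

2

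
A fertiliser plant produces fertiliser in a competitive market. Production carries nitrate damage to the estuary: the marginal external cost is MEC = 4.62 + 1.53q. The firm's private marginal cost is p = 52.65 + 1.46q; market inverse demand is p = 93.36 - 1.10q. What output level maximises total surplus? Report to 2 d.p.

Social marginal cost = private MC + MEC = 57.27 + 2.99q.
Set SMC = demand: 57.27 + 2.99q = 93.36 - 1.10q → q* = 8.8240.

q* = 8.82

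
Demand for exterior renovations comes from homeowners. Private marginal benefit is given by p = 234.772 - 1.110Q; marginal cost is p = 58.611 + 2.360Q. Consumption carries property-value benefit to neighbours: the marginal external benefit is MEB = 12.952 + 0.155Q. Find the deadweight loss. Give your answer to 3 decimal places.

Market equilibrium (private): 58.611 + 2.360Q = 234.772 - 1.110Q → Q_m = 50.7669.
Social marginal benefit = demand + MEB = 247.724 - 0.955Q.
Set SMB = MC: 247.724 - 0.955Q = 58.611 + 2.360Q → Q* = 57.0477.
Height of the DWL triangle at Q_m is SMB(Q_m) − MC(Q_m) = MEB(Q_m) = 20.8209.
DWL = ½ × 6.2808 × 20.8209 = 65.3860.

DWL = 65.386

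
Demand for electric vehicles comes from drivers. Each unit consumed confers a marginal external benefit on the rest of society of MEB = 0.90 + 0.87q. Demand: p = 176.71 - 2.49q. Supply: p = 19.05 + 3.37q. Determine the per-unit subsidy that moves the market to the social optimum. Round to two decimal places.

subsidy = 28.54 per unit

Social marginal benefit = demand + MEB = 177.61 - 1.62q.
Set SMB = MC: 177.61 - 1.62q = 19.05 + 3.37q → q* = 31.7756.
The Pigouvian subsidy equals MEB at q*: 0.90 + 0.87×31.7756 = 28.5448.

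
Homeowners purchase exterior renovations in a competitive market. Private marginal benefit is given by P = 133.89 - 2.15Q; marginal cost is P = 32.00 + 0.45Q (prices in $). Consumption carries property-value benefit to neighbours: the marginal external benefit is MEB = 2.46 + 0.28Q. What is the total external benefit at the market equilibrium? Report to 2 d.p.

Market equilibrium (private): 32.00 + 0.45Q = 133.89 - 2.15Q → Q_m = 39.1885.
Total external benefit = ∫₀^{Q_m} (2.46 + 0.28Q) dQ = 2.46×39.1885 + ½×0.28×39.1885² = 311.4071.

$311.41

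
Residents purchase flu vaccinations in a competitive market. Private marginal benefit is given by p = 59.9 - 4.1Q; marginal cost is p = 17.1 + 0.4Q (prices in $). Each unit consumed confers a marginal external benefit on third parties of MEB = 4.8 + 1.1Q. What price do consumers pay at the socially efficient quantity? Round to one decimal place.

P = $2.5

Social marginal benefit = demand + MEB = 64.7 - 3.0Q.
Set SMB = MC: 64.7 - 3.0Q = 17.1 + 0.4Q → Q* = 14.0000.
Consumer price on the demand curve at Q*: 59.9 − 4.1×14.0000 = 2.5000.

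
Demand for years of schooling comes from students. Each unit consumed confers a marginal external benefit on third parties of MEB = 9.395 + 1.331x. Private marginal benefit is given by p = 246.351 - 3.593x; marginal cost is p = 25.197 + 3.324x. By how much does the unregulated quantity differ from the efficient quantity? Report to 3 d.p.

Market equilibrium (private): 25.197 + 3.324x = 246.351 - 3.593x → x_m = 31.9725.
Social marginal benefit = demand + MEB = 255.746 - 2.262x.
Set SMB = MC: 255.746 - 2.262x = 25.197 + 3.324x → x* = 41.2726.
Gap = |31.9725 − 41.2726| = 9.3001.

9.300 units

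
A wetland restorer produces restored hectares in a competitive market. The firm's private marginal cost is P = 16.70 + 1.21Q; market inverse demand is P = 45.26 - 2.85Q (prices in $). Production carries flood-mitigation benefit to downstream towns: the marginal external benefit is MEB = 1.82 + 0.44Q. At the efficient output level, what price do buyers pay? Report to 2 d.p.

P = $21.34

Social marginal cost = private MC − MEB = 14.88 + 0.77Q.
Set SMC = demand: 14.88 + 0.77Q = 45.26 - 2.85Q → Q* = 8.3923.
Consumer price on the demand curve at Q*: 45.26 − 2.85×8.3923 = 21.3419.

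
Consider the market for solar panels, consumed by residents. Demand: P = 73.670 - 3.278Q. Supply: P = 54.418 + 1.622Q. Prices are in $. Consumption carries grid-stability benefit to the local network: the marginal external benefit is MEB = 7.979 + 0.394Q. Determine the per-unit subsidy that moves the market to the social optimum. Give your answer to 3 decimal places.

Social marginal benefit = demand + MEB = 81.649 - 2.884Q.
Set SMB = MC: 81.649 - 2.884Q = 54.418 + 1.622Q → Q* = 6.0433.
The Pigouvian subsidy equals MEB at Q*: 7.979 + 0.394×6.0433 = 10.3601.

subsidy = $10.360 per unit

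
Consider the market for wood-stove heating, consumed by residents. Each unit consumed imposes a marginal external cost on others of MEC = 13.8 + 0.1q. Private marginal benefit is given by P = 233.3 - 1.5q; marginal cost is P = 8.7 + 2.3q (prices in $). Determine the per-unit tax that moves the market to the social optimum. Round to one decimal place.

tax = $19.2 per unit

Social marginal benefit = demand − MEC = 219.5 - 1.6q.
Set SMB = MC: 219.5 - 1.6q = 8.7 + 2.3q → q* = 54.0513.
The Pigouvian tax equals MEC at q*: 13.8 + 0.1×54.0513 = 19.2051.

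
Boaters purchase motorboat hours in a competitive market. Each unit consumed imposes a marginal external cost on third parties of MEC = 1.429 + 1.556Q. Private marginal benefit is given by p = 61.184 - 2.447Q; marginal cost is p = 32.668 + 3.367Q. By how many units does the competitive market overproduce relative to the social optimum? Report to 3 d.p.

1.229 units

Market equilibrium (private): 32.668 + 3.367Q = 61.184 - 2.447Q → Q_m = 4.9047.
Social marginal benefit = demand − MEC = 59.755 - 4.003Q.
Set SMB = MC: 59.755 - 4.003Q = 32.668 + 3.367Q → Q* = 3.6753.
Gap = |4.9047 − 3.6753| = 1.2294.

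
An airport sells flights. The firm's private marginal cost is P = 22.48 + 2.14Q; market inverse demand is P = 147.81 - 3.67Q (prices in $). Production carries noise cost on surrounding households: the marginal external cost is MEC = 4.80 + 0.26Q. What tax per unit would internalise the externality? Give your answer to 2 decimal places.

tax = $9.96 per unit

Social marginal cost = private MC + MEC = 27.28 + 2.40Q.
Set SMC = demand: 27.28 + 2.40Q = 147.81 - 3.67Q → Q* = 19.8567.
The Pigouvian tax equals MEC at Q*: 4.80 + 0.26×19.8567 = 9.9627.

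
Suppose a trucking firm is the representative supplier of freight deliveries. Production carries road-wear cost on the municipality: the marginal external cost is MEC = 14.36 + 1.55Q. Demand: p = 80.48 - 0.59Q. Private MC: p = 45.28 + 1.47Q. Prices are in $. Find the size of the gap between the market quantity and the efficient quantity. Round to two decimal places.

Market equilibrium (private): 45.28 + 1.47Q = 80.48 - 0.59Q → Q_m = 17.0874.
Social marginal cost = private MC + MEC = 59.64 + 3.02Q.
Set SMC = demand: 59.64 + 3.02Q = 80.48 - 0.59Q → Q* = 5.7729.
Gap = |17.0874 − 5.7729| = 11.3145.

11.31 units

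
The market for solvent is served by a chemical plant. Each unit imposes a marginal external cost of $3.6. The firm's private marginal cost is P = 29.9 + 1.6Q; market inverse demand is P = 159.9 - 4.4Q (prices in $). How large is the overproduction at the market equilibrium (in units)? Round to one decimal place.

0.6 units

Market equilibrium (private): 29.9 + 1.6Q = 159.9 - 4.4Q → Q_m = 21.6667.
Social marginal cost = private MC + MEC = 33.5 + 1.6Q.
Set SMC = demand: 33.5 + 1.6Q = 159.9 - 4.4Q → Q* = 21.0667.
Gap = |21.6667 − 21.0667| = 0.6000.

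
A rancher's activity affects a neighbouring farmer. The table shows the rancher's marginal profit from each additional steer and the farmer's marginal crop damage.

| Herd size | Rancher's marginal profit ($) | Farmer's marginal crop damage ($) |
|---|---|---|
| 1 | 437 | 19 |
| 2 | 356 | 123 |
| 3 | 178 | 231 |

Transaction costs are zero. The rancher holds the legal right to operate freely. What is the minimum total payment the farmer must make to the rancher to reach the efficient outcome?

$178

Left alone the rancher would choose level 3 (marginal profit stays positive).
Efficient level: k* = 2 (marginal profit ≥ marginal crop damage through 2).
The farmer must at least cover the rancher's forgone profit from cutting 3→2: 178 = 178.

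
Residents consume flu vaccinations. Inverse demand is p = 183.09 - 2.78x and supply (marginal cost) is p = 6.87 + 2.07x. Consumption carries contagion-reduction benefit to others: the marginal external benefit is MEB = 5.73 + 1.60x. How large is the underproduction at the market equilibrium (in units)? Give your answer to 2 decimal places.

Market equilibrium (private): 6.87 + 2.07x = 183.09 - 2.78x → x_m = 36.3340.
Social marginal benefit = demand + MEB = 188.82 - 1.18x.
Set SMB = MC: 188.82 - 1.18x = 6.87 + 2.07x → x* = 55.9846.
Gap = |36.3340 − 55.9846| = 19.6506.

19.65 units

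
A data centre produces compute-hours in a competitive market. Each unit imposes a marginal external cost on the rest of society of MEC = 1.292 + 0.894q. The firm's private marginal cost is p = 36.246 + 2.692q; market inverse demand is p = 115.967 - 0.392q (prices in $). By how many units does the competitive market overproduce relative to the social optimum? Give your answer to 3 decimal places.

Market equilibrium (private): 36.246 + 2.692q = 115.967 - 0.392q → q_m = 25.8499.
Social marginal cost = private MC + MEC = 37.538 + 3.586q.
Set SMC = demand: 37.538 + 3.586q = 115.967 - 0.392q → q* = 19.7157.
Gap = |25.8499 − 19.7157| = 6.1342.

6.134 units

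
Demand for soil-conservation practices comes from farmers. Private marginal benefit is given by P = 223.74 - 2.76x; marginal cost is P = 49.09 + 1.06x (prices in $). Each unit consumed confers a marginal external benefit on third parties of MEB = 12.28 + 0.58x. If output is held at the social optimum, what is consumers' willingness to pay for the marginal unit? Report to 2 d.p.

P = $64.50

Social marginal benefit = demand + MEB = 236.02 - 2.18x.
Set SMB = MC: 236.02 - 2.18x = 49.09 + 1.06x → x* = 57.6944.
Consumer price on the demand curve at x*: 223.74 − 2.76×57.6944 = 64.5035.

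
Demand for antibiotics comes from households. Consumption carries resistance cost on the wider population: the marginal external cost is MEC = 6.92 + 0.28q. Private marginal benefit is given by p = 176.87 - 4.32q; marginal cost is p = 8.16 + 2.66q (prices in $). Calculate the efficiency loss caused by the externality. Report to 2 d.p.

DWL = $12.90

Market equilibrium (private): 8.16 + 2.66q = 176.87 - 4.32q → q_m = 24.1705.
Social marginal benefit = demand − MEC = 169.95 - 4.60q.
Set SMB = MC: 169.95 - 4.60q = 8.16 + 2.66q → q* = 22.2851.
The loss is the area between SMB and MC from q* to q_m; with linear curves that's a triangle of height MEC(q_m).
DWL = ½ × 1.8854 × 13.6877 = 12.9034.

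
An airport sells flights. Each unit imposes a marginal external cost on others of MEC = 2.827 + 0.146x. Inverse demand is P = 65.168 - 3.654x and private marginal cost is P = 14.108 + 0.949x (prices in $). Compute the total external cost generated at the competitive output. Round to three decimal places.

$40.342

Market equilibrium (private): 14.108 + 0.949x = 65.168 - 3.654x → x_m = 11.0928.
Total external cost = ∫₀^{x_m} (2.827 + 0.146x) dx = 2.827×11.0928 + ½×0.146×11.0928² = 40.3420.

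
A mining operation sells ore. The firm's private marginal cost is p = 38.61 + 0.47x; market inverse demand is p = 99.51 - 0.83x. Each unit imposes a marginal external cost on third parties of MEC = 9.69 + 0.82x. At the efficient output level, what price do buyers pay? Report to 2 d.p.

P = 79.46

Social marginal cost = private MC + MEC = 48.30 + 1.29x.
Set SMC = demand: 48.30 + 1.29x = 99.51 - 0.83x → x* = 24.1557.
Consumer price on the demand curve at x*: 99.51 − 0.83×24.1557 = 79.4608.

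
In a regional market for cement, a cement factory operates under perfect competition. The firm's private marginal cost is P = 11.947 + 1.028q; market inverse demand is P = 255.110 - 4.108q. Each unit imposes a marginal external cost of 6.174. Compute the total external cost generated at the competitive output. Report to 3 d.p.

292.307

Market equilibrium (private): 11.947 + 1.028q = 255.110 - 4.108q → q_m = 47.3448.
Total external cost = MEC × q_m = 6.174 × 47.3448 = 292.3068.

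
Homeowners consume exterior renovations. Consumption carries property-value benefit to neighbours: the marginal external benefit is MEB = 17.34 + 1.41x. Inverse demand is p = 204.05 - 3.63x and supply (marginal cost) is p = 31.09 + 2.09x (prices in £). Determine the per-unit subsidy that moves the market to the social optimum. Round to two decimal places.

Social marginal benefit = demand + MEB = 221.39 - 2.22x.
Set SMB = MC: 221.39 - 2.22x = 31.09 + 2.09x → x* = 44.1531.
The Pigouvian subsidy equals MEB at x*: 17.34 + 1.41×44.1531 = 79.5959.

subsidy = £79.60 per unit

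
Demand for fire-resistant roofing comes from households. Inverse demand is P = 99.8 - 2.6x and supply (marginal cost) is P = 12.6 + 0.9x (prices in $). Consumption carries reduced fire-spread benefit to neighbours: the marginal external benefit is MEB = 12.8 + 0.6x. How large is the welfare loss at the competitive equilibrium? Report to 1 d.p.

Market equilibrium (private): 12.6 + 0.9x = 99.8 - 2.6x → x_m = 24.9143.
Social marginal benefit = demand + MEB = 112.6 - 2.0x.
Set SMB = MC: 112.6 - 2.0x = 12.6 + 0.9x → x* = 34.4828.
Between x* and x_m the wedge SMB − MC runs linearly from 0 to MEB(x_m), so the loss is a triangle.
DWL = ½ × 9.5685 × 27.7486 = 132.7562.

DWL = $132.8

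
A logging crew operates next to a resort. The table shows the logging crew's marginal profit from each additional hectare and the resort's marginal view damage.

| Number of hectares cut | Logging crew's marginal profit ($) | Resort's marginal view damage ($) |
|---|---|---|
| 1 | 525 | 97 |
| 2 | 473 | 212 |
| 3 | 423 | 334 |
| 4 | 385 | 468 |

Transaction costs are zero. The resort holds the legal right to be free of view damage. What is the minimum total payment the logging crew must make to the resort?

$643

Efficient level: marginal profit ≥ marginal view damage through level 3, so k* = 3.
With the resort holding the right, the logging crew must at least compensate total damage at k*: 97 + 212 + 334 = 643.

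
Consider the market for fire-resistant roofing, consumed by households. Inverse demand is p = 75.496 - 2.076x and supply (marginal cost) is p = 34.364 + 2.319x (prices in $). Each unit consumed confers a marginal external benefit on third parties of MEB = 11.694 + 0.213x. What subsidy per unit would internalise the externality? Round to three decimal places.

Social marginal benefit = demand + MEB = 87.190 - 1.863x.
Set SMB = MC: 87.190 - 1.863x = 34.364 + 2.319x → x* = 12.6318.
The Pigouvian subsidy equals MEB at x*: 11.694 + 0.213×12.6318 = 14.3846.

subsidy = $14.385 per unit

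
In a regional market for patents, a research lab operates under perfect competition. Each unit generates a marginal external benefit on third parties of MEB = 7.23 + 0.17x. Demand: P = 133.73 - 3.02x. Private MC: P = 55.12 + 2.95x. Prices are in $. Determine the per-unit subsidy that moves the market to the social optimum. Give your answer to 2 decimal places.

subsidy = $9.75 per unit

Social marginal cost = private MC − MEB = 47.89 + 2.78x.
Set SMC = demand: 47.89 + 2.78x = 133.73 - 3.02x → x* = 14.8000.
The Pigouvian subsidy equals MEB at x*: 7.23 + 0.17×14.8000 = 9.7460.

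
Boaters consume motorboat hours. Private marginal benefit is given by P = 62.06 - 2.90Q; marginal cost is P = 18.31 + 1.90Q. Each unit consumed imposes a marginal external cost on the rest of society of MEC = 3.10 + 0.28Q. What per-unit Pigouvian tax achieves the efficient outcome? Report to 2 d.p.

Social marginal benefit = demand − MEC = 58.96 - 3.18Q.
Set SMB = MC: 58.96 - 3.18Q = 18.31 + 1.90Q → Q* = 8.0020.
The Pigouvian tax equals MEC at Q*: 3.10 + 0.28×8.0020 = 5.3406.

tax = 5.34 per unit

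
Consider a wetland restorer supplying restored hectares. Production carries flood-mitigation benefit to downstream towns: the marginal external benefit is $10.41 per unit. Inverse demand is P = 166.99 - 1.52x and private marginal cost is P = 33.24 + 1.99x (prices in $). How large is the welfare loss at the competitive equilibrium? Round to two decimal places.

Market equilibrium (private): 33.24 + 1.99x = 166.99 - 1.52x → x_m = 38.1054.
Social marginal cost = private MC − MEB = 22.83 + 1.99x.
Set SMC = demand: 22.83 + 1.99x = 166.99 - 1.52x → x* = 41.0712.
The welfare-loss triangle has base |x_m − x*| and height MEB(x_m) (the vertical gap between SMC and demand is zero at x* and MEB at x_m).
DWL = ½ × 2.9658 × 10.4100 = 15.4370.

DWL = $15.44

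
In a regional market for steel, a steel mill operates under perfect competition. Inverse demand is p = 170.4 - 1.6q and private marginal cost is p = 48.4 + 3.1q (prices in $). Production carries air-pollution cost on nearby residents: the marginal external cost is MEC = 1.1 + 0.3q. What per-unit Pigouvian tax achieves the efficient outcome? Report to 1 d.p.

Social marginal cost = private MC + MEC = 49.5 + 3.4q.
Set SMC = demand: 49.5 + 3.4q = 170.4 - 1.6q → q* = 24.1800.
The Pigouvian tax equals MEC at q*: 1.1 + 0.3×24.1800 = 8.3540.

tax = $8.4 per unit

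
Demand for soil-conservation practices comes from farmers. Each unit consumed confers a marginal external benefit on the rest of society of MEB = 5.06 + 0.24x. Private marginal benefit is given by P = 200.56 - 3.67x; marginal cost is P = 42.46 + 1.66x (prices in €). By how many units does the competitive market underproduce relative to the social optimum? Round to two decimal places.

2.39 units

Market equilibrium (private): 42.46 + 1.66x = 200.56 - 3.67x → x_m = 29.6623.
Social marginal benefit = demand + MEB = 205.62 - 3.43x.
Set SMB = MC: 205.62 - 3.43x = 42.46 + 1.66x → x* = 32.0550.
Gap = |29.6623 − 32.0550| = 2.3927.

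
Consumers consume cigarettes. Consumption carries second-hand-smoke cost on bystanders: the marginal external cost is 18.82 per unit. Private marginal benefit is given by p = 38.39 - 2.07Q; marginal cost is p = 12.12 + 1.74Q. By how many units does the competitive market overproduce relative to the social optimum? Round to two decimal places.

Market equilibrium (private): 12.12 + 1.74Q = 38.39 - 2.07Q → Q_m = 6.8950.
Social marginal benefit = demand − MEC = 19.57 - 2.07Q.
Set SMB = MC: 19.57 - 2.07Q = 12.12 + 1.74Q → Q* = 1.9554.
Gap = |6.8950 − 1.9554| = 4.9396.

4.94 units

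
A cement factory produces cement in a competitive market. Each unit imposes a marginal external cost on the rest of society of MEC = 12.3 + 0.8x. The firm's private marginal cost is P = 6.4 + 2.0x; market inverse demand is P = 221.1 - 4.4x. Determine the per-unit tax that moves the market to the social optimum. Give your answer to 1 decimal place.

tax = 34.8 per unit

Social marginal cost = private MC + MEC = 18.7 + 2.8x.
Set SMC = demand: 18.7 + 2.8x = 221.1 - 4.4x → x* = 28.1111.
The Pigouvian tax equals MEC at x*: 12.3 + 0.8×28.1111 = 34.7889.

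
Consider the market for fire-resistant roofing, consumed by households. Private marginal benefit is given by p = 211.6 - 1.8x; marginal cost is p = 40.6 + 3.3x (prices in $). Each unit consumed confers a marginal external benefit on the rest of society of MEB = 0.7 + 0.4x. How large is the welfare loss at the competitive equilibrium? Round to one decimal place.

DWL = $21.2

Market equilibrium (private): 40.6 + 3.3x = 211.6 - 1.8x → x_m = 33.5294.
Social marginal benefit = demand + MEB = 212.3 - 1.4x.
Set SMB = MC: 212.3 - 1.4x = 40.6 + 3.3x → x* = 36.5319.
Between x* and x_m the wedge SMB − MC runs linearly from 0 to MEB(x_m), so the loss is a triangle.
DWL = ½ × 3.0025 × 14.1118 = 21.1853.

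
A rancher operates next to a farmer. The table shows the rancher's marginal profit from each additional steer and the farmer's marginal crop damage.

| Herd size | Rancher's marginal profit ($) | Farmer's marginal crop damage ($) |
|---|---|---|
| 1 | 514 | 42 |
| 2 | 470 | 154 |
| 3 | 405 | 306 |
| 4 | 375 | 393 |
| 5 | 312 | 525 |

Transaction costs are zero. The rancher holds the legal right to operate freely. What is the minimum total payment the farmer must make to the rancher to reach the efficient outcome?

Left alone the rancher would choose level 5 (marginal profit stays positive).
Efficient level: k* = 3 (marginal profit ≥ marginal crop damage through 3).
The farmer must at least cover the rancher's forgone profit from cutting 5→3: 375 + 312 = 687.

$687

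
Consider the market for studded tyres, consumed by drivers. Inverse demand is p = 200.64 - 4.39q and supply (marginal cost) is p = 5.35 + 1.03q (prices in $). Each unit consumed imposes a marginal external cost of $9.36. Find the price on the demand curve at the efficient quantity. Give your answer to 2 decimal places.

P = $50.04

Social marginal benefit = demand − MEC = 191.28 - 4.39q.
Set SMB = MC: 191.28 - 4.39q = 5.35 + 1.03q → q* = 34.3044.
Consumer price on the demand curve at q*: 200.64 − 4.39×34.3044 = 50.0437.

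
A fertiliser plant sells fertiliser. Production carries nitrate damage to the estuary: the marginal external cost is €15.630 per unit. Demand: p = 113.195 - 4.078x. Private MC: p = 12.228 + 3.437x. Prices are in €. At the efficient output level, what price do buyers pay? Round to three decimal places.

P = €66.887

Social marginal cost = private MC + MEC = 27.858 + 3.437x.
Set SMC = demand: 27.858 + 3.437x = 113.195 - 4.078x → x* = 11.3556.
Consumer price on the demand curve at x*: 113.195 − 4.078×11.3556 = 66.8869.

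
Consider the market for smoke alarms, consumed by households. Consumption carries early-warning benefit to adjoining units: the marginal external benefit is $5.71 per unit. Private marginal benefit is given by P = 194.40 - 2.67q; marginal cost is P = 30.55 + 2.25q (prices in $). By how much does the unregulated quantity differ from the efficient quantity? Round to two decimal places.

Market equilibrium (private): 30.55 + 2.25q = 194.40 - 2.67q → q_m = 33.3028.
Social marginal benefit = demand + MEB = 200.11 - 2.67q.
Set SMB = MC: 200.11 - 2.67q = 30.55 + 2.25q → q* = 34.4634.
Gap = |33.3028 − 34.4634| = 1.1606.

1.16 units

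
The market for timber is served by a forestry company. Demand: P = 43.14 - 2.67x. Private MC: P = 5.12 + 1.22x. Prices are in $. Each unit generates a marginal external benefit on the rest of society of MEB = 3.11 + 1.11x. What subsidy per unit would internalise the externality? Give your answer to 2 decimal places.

Social marginal cost = private MC − MEB = 2.01 + 0.11x.
Set SMC = demand: 2.01 + 0.11x = 43.14 - 2.67x → x* = 14.7950.
The Pigouvian subsidy equals MEB at x*: 3.11 + 1.11×14.7950 = 19.5325.

subsidy = $19.53 per unit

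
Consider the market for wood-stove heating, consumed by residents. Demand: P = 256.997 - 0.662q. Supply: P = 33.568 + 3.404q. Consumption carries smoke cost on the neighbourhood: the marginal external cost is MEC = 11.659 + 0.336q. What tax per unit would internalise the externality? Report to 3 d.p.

Social marginal benefit = demand − MEC = 245.338 - 0.998q.
Set SMB = MC: 245.338 - 0.998q = 33.568 + 3.404q → q* = 48.1077.
The Pigouvian tax equals MEC at q*: 11.659 + 0.336×48.1077 = 27.8232.

tax = 27.823 per unit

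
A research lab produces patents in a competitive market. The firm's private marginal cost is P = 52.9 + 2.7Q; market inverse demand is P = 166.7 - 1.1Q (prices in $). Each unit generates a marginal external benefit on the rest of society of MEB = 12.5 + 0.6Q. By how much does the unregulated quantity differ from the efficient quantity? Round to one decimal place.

Market equilibrium (private): 52.9 + 2.7Q = 166.7 - 1.1Q → Q_m = 29.9474.
Social marginal cost = private MC − MEB = 40.4 + 2.1Q.
Set SMC = demand: 40.4 + 2.1Q = 166.7 - 1.1Q → Q* = 39.4688.
Gap = |29.9474 − 39.4688| = 9.5214.

9.5 units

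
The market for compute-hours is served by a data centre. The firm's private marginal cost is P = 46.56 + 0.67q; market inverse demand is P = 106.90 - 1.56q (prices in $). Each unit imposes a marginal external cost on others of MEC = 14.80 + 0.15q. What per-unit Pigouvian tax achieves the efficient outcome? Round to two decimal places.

Social marginal cost = private MC + MEC = 61.36 + 0.82q.
Set SMC = demand: 61.36 + 0.82q = 106.90 - 1.56q → q* = 19.1345.
The Pigouvian tax equals MEC at q*: 14.80 + 0.15×19.1345 = 17.6702.

tax = $17.67 per unit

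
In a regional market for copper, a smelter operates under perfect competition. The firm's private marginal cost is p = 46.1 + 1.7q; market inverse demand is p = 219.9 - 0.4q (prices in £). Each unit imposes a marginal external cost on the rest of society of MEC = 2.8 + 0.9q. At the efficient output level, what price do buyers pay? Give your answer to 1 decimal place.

P = £197.1

Social marginal cost = private MC + MEC = 48.9 + 2.6q.
Set SMC = demand: 48.9 + 2.6q = 219.9 - 0.4q → q* = 57.0000.
Consumer price on the demand curve at q*: 219.9 − 0.4×57.0000 = 197.1000.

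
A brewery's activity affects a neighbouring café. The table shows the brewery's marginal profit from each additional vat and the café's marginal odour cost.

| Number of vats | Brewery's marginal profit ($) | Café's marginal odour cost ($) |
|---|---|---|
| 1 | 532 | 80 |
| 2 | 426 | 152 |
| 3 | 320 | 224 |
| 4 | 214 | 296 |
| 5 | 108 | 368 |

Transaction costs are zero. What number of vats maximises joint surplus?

Bargaining reaches the level where marginal profit last exceeds marginal odour cost.
That holds through level 3 (320 ≥ 224) but not at 4 (214 < 296).

3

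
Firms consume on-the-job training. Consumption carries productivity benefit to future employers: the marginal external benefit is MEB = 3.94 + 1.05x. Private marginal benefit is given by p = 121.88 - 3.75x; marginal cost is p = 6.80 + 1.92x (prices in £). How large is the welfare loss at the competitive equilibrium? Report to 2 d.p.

Market equilibrium (private): 6.80 + 1.92x = 121.88 - 3.75x → x_m = 20.2963.
Social marginal benefit = demand + MEB = 125.82 - 2.70x.
Set SMB = MC: 125.82 - 2.70x = 6.80 + 1.92x → x* = 25.7619.
Between x* and x_m the wedge SMB − MC runs linearly from 0 to MEB(x_m), so the loss is a triangle.
DWL = ½ × 5.4656 × 25.2511 = 69.0062.

DWL = £69.01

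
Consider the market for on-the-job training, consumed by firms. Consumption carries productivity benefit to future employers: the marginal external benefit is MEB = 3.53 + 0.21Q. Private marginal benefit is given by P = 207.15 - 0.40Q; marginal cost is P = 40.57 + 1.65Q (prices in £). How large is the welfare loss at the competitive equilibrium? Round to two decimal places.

Market equilibrium (private): 40.57 + 1.65Q = 207.15 - 0.40Q → Q_m = 81.2585.
Social marginal benefit = demand + MEB = 210.68 - 0.19Q.
Set SMB = MC: 210.68 - 0.19Q = 40.57 + 1.65Q → Q* = 92.4511.
The welfare-loss triangle has base |Q_m − Q*| and height MEB(Q_m) (the vertical gap between SMB and MC is zero at Q* and MEB at Q_m).
DWL = ½ × 11.1926 × 20.5943 = 115.2519.

DWL = £115.25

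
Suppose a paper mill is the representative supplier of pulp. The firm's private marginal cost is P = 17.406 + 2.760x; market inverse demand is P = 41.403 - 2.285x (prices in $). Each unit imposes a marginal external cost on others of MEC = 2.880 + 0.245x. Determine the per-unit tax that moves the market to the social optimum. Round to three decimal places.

tax = $3.858 per unit

Social marginal cost = private MC + MEC = 20.286 + 3.005x.
Set SMC = demand: 20.286 + 3.005x = 41.403 - 2.285x → x* = 3.9919.
The Pigouvian tax equals MEC at x*: 2.880 + 0.245×3.9919 = 3.8580.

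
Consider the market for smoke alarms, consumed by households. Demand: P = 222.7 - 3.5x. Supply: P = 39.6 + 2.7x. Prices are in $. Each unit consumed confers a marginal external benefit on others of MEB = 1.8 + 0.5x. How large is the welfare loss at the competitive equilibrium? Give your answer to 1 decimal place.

Market equilibrium (private): 39.6 + 2.7x = 222.7 - 3.5x → x_m = 29.5323.
Social marginal benefit = demand + MEB = 224.5 - 3.0x.
Set SMB = MC: 224.5 - 3.0x = 39.6 + 2.7x → x* = 32.4386.
The loss is the area between SMB and MC from x* to x_m; with linear curves that's a triangle of height MEB(x_m).
DWL = ½ × 2.9063 × 16.5661 = 24.0730.

DWL = $24.1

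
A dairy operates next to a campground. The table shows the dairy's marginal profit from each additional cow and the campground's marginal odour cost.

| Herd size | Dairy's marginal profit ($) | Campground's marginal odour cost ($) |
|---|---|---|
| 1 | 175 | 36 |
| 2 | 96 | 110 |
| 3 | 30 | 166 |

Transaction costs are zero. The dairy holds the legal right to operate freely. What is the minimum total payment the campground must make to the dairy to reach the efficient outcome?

Left alone the dairy would choose level 3 (marginal profit stays positive).
Efficient level: k* = 1 (marginal profit ≥ marginal odour cost through 1).
The campground must at least cover the dairy's forgone profit from cutting 3→1: 96 + 30 = 126.

$126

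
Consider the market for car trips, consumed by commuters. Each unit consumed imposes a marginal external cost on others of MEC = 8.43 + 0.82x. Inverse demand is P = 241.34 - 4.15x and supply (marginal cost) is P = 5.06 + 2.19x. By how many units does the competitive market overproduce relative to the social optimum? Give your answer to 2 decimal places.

Market equilibrium (private): 5.06 + 2.19x = 241.34 - 4.15x → x_m = 37.2681.
Social marginal benefit = demand − MEC = 232.91 - 4.97x.
Set SMB = MC: 232.91 - 4.97x = 5.06 + 2.19x → x* = 31.8226.
Gap = |37.2681 − 31.8226| = 5.4455.

5.45 units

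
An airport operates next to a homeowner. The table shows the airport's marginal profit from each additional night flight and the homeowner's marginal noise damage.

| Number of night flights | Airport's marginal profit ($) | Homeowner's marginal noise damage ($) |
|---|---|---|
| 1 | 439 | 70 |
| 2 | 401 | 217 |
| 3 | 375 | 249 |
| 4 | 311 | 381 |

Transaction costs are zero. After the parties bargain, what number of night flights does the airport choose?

3

Bargaining reaches the level where marginal profit last exceeds marginal noise damage.
That holds through level 3 (375 ≥ 249) but not at 4 (311 < 381).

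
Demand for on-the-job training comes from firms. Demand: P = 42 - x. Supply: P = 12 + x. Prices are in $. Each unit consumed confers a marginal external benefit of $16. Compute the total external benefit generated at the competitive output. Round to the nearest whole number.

Market equilibrium (private): 12 + x = 42 - x → x_m = 15.0000.
Total external benefit = MEB × x_m = 16 × 15.0000 = 240.0000.

$240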